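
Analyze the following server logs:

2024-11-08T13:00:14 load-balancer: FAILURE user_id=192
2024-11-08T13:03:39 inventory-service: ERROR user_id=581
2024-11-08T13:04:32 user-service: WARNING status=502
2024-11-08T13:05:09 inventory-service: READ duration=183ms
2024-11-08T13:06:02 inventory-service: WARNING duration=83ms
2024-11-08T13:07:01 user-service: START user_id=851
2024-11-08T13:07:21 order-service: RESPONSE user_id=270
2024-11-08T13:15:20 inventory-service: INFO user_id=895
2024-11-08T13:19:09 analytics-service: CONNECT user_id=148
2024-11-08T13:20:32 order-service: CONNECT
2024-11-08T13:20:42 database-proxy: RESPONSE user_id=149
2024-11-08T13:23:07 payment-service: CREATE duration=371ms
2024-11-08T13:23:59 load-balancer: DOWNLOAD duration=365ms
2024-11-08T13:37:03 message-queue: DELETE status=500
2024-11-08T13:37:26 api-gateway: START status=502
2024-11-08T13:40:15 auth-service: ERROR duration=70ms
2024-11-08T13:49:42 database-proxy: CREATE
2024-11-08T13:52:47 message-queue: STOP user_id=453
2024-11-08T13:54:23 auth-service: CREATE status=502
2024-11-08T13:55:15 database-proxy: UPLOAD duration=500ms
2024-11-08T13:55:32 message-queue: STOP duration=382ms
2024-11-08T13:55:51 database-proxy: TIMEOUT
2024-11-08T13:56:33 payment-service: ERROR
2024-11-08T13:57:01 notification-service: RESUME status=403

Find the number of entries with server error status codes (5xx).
4

To find matching entries:

1. Pattern to match: server error status codes (5xx)
2. Scan each log entry for the pattern
3. Count matches: 4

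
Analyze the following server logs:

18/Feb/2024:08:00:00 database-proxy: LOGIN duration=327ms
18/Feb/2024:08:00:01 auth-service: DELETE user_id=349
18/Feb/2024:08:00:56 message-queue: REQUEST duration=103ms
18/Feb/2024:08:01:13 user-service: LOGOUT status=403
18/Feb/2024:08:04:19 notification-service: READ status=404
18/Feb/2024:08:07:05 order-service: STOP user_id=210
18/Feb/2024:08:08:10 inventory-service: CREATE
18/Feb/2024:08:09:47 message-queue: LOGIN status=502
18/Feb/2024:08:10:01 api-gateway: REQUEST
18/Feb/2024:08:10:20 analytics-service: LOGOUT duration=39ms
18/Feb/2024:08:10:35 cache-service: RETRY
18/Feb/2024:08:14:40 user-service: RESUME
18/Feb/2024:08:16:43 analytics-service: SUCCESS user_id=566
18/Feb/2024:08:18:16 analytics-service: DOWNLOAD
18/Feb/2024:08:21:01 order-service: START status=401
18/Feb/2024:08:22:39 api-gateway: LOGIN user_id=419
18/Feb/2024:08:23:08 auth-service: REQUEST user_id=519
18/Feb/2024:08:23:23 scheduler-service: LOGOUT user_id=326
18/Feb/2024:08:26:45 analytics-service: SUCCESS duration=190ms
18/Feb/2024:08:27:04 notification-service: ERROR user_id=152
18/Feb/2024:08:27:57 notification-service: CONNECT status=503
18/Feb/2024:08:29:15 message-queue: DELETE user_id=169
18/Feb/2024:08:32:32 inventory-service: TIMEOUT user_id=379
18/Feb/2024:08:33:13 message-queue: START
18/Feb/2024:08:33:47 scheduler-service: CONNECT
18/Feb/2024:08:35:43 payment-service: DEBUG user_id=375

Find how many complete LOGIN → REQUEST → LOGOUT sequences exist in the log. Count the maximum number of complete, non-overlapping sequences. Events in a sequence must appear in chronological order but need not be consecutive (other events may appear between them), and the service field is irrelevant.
3

To count sequences:

1. Look for pattern: LOGIN → REQUEST → LOGOUT
2. Greedily scan the log in chronological order, matching each sequence element in turn (ignoring service)
3. Each time the full pattern completes, increment the count and restart matching from the next event
4. Complete non-overlapping sequences found: 3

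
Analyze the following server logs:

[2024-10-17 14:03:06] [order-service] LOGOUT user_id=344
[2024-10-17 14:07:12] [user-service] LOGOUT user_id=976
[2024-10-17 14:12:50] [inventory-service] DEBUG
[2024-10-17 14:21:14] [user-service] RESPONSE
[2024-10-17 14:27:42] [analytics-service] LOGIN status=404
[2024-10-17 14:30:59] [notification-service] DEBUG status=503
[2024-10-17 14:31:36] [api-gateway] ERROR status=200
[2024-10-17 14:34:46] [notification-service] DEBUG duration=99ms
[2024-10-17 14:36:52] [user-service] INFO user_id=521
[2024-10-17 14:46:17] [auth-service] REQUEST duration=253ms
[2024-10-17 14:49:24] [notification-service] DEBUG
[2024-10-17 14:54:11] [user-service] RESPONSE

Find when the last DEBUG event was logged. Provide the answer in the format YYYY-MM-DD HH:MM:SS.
2024-10-17 14:49:24

To find the last event:

1. Filter for all DEBUG events
2. Sort by timestamp
3. Select the last one
4. Timestamp: 2024-10-17 14:49:24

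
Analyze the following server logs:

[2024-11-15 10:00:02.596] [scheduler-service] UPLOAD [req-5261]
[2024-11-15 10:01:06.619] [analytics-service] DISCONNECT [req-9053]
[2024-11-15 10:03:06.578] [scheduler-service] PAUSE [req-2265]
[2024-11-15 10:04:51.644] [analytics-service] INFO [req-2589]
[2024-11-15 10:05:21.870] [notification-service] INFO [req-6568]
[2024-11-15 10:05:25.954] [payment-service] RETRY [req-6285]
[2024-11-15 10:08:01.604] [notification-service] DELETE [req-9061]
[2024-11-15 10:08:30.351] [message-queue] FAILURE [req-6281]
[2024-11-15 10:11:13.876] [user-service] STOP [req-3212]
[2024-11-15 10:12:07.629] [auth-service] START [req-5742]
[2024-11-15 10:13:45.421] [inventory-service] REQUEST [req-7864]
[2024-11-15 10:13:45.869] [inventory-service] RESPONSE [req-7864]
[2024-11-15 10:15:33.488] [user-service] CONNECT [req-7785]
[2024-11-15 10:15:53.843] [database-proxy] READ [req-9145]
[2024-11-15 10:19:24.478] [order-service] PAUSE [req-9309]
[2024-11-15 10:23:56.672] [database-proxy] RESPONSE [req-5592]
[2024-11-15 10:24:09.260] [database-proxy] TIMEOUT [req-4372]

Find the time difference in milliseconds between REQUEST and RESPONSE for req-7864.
448

To calculate latency:

1. Find REQUEST with id req-7864: 2024-11-15 10:13:45.421
2. Find RESPONSE with id req-7864: 2024-11-15 10:13:45.869
3. Latency: 2024-11-15 10:13:45.869 - 2024-11-15 10:13:45.421 = 448ms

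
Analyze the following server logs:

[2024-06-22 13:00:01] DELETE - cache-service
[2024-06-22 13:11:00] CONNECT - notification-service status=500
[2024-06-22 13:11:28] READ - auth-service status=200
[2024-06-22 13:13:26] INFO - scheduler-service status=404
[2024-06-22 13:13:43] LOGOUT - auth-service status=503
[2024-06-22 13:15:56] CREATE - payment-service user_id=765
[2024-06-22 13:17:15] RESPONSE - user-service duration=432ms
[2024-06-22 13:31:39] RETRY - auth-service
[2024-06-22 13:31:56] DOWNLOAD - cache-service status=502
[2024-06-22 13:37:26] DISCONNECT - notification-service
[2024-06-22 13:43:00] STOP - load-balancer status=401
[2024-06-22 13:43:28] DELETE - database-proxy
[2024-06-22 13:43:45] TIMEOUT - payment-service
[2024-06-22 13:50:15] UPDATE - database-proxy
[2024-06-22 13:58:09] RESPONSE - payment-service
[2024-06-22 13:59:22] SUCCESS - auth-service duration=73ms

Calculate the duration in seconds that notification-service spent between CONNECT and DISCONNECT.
1586

To calculate state duration:

1. Find CONNECT event for notification-service: 2024-06-22 13:11:00
2. Find DISCONNECT event for notification-service: 2024-06-22 13:37:26
3. Calculate duration: 2024-06-22 13:37:26 - 2024-06-22 13:11:00 = 1586 seconds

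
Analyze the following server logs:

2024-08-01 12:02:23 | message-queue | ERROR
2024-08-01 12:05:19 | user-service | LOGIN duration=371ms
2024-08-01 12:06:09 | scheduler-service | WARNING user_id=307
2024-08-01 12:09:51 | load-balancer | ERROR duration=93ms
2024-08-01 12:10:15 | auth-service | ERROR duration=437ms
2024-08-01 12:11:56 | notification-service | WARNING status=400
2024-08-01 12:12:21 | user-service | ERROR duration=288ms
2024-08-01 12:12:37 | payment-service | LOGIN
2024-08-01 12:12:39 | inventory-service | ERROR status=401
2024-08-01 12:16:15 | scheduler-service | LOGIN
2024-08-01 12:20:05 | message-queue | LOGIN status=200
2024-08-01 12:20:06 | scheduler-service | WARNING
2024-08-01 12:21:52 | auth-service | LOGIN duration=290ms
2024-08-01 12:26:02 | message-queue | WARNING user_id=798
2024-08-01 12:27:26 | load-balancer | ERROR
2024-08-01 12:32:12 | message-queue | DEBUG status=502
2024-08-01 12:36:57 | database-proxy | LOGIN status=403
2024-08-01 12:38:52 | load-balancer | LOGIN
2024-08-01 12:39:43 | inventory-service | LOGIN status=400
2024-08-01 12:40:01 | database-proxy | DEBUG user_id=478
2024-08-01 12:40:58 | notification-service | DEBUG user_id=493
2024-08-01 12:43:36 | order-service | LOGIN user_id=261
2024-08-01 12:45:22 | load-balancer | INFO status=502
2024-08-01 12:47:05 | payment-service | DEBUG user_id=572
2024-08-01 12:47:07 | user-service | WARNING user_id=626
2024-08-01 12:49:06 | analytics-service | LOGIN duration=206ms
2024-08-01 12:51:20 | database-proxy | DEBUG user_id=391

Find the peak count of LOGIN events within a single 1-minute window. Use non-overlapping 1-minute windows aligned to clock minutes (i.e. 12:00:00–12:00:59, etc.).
1

To find the burst window:

1. Divide the log period into non-overlapping 1-minute windows starting at 12:00
2. Count LOGIN events in each window
3. Find the window with maximum count
4. Maximum events in a window: 1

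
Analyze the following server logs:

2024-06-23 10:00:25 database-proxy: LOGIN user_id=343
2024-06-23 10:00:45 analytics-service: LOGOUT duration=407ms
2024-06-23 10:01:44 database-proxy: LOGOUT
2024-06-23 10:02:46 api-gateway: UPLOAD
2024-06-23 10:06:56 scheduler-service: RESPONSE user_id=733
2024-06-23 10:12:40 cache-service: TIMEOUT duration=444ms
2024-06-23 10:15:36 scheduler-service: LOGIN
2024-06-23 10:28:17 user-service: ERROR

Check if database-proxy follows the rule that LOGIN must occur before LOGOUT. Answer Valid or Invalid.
Valid

To validate ordering:

1. Required order: LOGIN → LOGOUT
2. Rule: LOGIN must occur before LOGOUT
3. Check actual order of events for database-proxy
4. Result: Valid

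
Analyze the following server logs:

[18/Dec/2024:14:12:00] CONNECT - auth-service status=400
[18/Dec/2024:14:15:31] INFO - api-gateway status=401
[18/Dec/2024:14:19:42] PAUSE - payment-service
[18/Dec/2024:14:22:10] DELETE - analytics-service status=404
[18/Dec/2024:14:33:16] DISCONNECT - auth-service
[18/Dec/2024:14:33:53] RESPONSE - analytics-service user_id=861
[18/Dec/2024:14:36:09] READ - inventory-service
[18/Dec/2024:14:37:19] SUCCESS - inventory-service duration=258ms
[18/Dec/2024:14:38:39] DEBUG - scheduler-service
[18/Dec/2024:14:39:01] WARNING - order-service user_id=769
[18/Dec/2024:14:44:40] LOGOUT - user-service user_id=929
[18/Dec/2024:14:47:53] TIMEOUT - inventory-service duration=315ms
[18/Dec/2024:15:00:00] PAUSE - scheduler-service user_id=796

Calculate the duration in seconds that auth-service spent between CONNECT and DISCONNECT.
1276

To calculate state duration:

1. Find CONNECT event for auth-service: 18/Dec/2024:14:12:00
2. Find DISCONNECT event for auth-service: 18/Dec/2024:14:33:16
3. Calculate duration: 18/Dec/2024:14:33:16 - 18/Dec/2024:14:12:00 = 1276 seconds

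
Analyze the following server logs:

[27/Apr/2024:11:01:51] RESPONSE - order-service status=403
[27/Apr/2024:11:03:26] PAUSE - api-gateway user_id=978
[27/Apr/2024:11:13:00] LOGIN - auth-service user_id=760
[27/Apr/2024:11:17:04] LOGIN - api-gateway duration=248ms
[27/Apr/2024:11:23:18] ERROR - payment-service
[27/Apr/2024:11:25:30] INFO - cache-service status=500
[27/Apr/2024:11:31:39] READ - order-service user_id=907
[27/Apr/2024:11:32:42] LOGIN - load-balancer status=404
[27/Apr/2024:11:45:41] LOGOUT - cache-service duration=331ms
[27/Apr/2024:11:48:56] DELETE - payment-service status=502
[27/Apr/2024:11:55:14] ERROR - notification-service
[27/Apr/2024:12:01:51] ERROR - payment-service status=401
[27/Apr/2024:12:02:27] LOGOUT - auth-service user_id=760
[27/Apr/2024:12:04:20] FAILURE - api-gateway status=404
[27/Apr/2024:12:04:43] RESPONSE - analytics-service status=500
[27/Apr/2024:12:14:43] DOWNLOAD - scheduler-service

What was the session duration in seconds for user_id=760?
2967

To calculate session duration:

1. Find LOGIN event for user_id=760: 27/Apr/2024:11:13:00
2. Find LOGOUT event for user_id=760: 27/Apr/2024:12:02:27
3. Session duration: 27/Apr/2024:12:02:27 - 27/Apr/2024:11:13:00 = 2967 seconds (49 minutes)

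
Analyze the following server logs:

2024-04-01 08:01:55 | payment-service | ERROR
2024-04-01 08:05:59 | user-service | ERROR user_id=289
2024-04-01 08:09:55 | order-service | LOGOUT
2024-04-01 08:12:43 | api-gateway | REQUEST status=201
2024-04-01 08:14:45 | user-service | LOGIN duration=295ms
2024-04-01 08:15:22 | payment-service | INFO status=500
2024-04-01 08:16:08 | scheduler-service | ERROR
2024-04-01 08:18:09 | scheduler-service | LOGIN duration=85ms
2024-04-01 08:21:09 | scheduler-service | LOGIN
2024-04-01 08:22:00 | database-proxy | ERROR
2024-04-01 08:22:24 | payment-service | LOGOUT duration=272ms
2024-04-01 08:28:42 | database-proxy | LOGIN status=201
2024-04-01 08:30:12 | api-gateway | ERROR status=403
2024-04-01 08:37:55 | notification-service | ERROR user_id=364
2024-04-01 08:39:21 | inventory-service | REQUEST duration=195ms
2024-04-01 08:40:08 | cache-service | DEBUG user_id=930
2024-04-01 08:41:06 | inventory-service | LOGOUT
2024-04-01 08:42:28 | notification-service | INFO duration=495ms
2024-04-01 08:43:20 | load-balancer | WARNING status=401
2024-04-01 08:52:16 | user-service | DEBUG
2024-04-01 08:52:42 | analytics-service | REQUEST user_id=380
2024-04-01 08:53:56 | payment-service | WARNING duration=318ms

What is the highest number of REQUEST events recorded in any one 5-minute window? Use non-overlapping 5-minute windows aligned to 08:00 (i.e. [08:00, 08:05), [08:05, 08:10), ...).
1

To find the burst window:

1. Divide the log period into non-overlapping 5-minute windows starting at 08:00
2. Count REQUEST events in each window
3. Find the window with maximum count
4. Maximum events in a window: 1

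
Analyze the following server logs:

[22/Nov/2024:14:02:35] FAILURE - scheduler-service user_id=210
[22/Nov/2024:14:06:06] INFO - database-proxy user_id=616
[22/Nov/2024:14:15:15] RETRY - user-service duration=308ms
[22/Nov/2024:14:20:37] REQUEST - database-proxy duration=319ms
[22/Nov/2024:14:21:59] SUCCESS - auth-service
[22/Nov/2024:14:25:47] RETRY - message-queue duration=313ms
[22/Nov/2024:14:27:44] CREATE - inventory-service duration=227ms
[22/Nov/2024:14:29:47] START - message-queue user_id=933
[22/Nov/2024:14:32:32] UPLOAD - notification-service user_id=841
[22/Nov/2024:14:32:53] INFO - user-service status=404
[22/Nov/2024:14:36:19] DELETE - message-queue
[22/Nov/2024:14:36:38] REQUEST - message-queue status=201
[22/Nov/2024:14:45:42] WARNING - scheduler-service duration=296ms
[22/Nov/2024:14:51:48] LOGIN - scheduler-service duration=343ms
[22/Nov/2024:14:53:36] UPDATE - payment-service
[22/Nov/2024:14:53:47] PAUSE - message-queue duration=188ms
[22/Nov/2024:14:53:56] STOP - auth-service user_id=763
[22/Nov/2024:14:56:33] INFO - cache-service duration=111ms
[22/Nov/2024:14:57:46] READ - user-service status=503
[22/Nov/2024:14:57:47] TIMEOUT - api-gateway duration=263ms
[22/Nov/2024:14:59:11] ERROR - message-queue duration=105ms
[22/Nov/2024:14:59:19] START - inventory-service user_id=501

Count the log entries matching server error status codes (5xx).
1

To find matching entries:

1. Pattern to match: server error status codes (5xx)
2. Scan each log entry for the pattern
3. Count matches: 1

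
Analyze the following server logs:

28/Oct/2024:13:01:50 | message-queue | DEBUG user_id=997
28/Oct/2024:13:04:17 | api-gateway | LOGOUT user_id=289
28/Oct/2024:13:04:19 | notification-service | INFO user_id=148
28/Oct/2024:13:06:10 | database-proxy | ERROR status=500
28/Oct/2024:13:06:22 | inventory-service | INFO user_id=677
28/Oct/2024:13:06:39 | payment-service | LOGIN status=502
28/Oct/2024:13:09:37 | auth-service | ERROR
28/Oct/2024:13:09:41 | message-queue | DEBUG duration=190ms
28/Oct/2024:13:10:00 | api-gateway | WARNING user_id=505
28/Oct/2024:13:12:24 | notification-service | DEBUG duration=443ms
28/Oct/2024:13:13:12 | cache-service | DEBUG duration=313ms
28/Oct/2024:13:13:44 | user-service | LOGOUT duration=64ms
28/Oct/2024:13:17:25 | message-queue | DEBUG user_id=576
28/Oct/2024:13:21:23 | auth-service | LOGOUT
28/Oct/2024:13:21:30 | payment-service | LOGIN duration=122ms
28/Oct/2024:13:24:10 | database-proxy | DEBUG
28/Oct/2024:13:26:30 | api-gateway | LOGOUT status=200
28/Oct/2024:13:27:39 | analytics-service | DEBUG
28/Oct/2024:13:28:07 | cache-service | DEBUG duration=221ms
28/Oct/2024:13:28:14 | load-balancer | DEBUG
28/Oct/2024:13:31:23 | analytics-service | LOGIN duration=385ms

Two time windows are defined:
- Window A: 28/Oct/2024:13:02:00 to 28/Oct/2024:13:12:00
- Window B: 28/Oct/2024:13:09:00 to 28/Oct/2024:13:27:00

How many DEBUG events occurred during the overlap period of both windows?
1

To find overlap events:

1. Window A: 28/Oct/2024:13:02:00 to 28/Oct/2024:13:12:00
2. Window B: 28/Oct/2024:13:09:00 to 28/Oct/2024:13:27:00
3. Overlap period: 28/Oct/2024:13:09:00 to 28/Oct/2024:13:12:00
4. Count DEBUG events in overlap: 1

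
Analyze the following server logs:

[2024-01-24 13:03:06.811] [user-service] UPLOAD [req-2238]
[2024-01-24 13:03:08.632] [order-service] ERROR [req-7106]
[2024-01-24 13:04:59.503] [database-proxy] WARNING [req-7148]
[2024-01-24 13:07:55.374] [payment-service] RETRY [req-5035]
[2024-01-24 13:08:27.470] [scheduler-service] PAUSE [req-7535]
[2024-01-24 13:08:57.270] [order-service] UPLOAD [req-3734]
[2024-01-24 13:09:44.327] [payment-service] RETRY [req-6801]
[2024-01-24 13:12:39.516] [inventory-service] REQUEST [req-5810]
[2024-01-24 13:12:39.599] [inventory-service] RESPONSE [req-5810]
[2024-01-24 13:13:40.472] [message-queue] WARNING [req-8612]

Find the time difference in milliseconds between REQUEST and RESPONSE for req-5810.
83

To calculate latency:

1. Find REQUEST with id req-5810: 2024-01-24 13:12:39.516
2. Find RESPONSE with id req-5810: 2024-01-24 13:12:39.599
3. Latency: 2024-01-24 13:12:39.599 - 2024-01-24 13:12:39.516 = 83ms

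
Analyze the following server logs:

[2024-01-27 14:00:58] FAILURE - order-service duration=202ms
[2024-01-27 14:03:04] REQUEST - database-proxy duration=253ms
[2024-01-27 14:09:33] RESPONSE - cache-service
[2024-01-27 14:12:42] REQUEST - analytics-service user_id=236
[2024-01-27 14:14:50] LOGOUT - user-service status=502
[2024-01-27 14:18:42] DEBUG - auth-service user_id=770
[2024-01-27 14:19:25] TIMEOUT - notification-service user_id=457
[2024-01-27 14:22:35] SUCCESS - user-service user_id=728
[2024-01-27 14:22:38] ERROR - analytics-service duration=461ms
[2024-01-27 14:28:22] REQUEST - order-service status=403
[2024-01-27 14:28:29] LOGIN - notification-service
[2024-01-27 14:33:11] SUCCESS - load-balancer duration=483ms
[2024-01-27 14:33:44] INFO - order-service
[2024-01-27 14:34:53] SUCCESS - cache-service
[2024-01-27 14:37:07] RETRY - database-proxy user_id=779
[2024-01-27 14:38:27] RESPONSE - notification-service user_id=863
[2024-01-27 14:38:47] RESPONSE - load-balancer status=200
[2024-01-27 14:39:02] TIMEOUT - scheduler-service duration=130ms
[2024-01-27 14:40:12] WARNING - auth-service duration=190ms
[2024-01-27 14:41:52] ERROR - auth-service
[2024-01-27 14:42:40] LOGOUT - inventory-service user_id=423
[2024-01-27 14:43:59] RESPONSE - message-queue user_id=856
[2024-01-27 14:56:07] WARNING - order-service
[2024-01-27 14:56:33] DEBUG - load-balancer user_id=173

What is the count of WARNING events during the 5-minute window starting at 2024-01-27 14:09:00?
0

To count events in the time window:

1. Window boundaries: 2024-01-27 14:09:00 to 2024-01-27 14:14:00
2. Filter for WARNING events within this window
3. Count matching events: 0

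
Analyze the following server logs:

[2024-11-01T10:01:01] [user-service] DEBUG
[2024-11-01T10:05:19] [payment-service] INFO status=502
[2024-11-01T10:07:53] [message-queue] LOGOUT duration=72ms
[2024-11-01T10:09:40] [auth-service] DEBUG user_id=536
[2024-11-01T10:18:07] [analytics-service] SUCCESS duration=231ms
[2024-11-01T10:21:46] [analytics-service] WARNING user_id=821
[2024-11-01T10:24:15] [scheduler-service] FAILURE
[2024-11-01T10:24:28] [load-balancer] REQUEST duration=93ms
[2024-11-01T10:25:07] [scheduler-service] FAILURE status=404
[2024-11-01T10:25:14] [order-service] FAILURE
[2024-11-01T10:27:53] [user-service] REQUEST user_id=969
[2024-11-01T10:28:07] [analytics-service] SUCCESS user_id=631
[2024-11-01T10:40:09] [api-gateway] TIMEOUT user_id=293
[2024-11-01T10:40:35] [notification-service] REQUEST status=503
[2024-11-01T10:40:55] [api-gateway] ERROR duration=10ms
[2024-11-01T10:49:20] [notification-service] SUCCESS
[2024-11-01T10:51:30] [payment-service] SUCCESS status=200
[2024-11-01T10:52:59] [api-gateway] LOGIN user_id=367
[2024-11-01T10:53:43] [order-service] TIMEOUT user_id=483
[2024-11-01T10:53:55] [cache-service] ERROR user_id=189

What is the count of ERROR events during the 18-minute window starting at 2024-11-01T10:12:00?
0

To count events in the time window:

1. Window boundaries: 2024-11-01T10:12:00 to 2024-11-01T10:30:00
2. Filter for ERROR events within this window
3. Count matching events: 0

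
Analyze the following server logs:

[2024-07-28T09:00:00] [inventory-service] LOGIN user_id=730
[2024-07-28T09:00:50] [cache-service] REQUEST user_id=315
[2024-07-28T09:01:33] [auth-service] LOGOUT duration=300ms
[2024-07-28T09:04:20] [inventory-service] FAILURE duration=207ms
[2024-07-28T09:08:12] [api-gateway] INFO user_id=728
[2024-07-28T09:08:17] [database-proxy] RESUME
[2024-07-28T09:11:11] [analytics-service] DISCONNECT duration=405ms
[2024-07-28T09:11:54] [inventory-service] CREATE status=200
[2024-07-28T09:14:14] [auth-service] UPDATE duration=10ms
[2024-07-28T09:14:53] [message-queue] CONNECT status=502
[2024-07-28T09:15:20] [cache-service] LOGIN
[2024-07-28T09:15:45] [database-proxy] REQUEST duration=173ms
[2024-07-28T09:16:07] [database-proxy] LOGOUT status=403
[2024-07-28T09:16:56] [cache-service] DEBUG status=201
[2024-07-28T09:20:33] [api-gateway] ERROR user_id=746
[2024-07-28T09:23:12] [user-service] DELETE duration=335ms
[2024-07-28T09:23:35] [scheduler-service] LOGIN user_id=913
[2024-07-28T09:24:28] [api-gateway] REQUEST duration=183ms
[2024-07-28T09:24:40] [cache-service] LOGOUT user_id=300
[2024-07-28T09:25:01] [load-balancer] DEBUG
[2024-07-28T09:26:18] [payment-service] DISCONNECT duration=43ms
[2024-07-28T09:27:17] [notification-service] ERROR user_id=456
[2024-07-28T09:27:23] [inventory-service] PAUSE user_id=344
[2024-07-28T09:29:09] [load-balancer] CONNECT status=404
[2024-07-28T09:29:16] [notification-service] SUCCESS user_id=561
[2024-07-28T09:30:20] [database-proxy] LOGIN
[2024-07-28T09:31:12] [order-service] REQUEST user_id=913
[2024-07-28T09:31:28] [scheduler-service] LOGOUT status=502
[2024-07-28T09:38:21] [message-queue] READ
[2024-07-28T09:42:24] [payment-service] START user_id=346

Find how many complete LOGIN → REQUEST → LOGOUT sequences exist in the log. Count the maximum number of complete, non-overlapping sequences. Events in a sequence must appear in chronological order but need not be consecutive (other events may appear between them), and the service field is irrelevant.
4

To count sequences:

1. Look for pattern: LOGIN → REQUEST → LOGOUT
2. Greedily scan the log in chronological order, matching each sequence element in turn (ignoring service)
3. Each time the full pattern completes, increment the count and restart matching from the next event
4. Complete non-overlapping sequences found: 4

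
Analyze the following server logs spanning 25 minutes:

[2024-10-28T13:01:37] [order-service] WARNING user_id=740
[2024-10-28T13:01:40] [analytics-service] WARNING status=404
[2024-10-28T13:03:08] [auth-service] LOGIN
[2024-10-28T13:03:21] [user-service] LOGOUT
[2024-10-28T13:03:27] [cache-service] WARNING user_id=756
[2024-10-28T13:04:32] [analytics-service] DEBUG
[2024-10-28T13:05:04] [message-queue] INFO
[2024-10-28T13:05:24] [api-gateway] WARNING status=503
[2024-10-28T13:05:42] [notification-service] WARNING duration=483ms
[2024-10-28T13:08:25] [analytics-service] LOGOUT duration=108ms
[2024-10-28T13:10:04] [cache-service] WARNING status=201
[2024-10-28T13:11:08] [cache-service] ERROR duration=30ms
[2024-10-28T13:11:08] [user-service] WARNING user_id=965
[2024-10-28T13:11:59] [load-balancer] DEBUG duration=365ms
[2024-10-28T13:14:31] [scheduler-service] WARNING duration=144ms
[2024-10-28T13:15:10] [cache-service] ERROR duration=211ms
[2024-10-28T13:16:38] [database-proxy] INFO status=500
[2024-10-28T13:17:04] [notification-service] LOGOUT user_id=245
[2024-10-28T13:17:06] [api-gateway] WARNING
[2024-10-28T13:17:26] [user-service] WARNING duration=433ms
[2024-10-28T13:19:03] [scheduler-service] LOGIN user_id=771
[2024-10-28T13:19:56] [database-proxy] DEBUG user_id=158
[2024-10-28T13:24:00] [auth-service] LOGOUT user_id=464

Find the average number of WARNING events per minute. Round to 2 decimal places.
0.4

To calculate the rate:

1. Count total WARNING events: 10
2. Total time period: 25 minutes
3. Rate = 10 / 25 = 0.4 events per minute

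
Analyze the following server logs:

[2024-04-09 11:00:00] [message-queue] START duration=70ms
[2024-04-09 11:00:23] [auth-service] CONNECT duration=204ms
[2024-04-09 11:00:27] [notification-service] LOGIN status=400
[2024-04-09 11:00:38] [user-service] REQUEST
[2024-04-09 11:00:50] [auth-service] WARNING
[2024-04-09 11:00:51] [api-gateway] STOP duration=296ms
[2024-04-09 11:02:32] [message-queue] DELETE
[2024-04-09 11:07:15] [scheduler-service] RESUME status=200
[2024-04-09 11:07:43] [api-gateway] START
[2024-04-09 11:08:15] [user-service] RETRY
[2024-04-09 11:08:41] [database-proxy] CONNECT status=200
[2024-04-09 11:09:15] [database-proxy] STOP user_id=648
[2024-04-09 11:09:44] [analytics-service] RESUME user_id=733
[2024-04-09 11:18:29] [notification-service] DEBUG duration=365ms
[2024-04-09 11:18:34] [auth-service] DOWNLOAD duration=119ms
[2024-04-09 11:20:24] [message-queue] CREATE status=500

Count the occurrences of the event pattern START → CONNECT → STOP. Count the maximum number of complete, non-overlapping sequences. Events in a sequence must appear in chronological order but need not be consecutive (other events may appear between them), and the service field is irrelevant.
2

To count sequences:

1. Look for pattern: START → CONNECT → STOP
2. Greedily scan the log in chronological order, matching each sequence element in turn (ignoring service)
3. Each time the full pattern completes, increment the count and restart matching from the next event
4. Complete non-overlapping sequences found: 2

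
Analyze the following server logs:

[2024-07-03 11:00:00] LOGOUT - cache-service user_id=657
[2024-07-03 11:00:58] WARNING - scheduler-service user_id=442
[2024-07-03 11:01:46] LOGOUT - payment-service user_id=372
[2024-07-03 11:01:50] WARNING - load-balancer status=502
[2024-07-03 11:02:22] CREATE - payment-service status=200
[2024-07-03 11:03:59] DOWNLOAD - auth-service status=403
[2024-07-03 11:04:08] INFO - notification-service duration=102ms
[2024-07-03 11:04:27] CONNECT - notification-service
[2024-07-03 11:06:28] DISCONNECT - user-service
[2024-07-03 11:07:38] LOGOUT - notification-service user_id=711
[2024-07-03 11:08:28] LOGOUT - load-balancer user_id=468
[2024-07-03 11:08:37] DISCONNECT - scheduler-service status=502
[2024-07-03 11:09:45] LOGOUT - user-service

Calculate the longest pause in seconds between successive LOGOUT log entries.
352

To find the longest gap:

1. Extract all LOGOUT events in chronological order
2. Calculate time differences between consecutive events
3. Find the maximum difference
4. Longest gap: 352 seconds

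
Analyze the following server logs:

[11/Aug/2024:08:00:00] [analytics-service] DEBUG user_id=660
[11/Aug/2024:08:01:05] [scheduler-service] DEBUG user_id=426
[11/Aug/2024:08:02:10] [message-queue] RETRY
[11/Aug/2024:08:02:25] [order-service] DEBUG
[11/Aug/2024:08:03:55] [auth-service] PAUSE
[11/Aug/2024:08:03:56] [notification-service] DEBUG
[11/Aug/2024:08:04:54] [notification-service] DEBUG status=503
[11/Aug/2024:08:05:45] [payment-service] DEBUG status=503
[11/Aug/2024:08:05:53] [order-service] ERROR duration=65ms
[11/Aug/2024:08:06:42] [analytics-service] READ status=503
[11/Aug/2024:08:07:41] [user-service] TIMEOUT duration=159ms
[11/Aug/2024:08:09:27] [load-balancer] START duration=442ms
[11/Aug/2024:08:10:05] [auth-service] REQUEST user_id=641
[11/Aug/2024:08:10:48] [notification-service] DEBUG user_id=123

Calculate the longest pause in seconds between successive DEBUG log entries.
303

To find the longest gap:

1. Extract all DEBUG events in chronological order
2. Calculate time differences between consecutive events
3. Find the maximum difference
4. Longest gap: 303 seconds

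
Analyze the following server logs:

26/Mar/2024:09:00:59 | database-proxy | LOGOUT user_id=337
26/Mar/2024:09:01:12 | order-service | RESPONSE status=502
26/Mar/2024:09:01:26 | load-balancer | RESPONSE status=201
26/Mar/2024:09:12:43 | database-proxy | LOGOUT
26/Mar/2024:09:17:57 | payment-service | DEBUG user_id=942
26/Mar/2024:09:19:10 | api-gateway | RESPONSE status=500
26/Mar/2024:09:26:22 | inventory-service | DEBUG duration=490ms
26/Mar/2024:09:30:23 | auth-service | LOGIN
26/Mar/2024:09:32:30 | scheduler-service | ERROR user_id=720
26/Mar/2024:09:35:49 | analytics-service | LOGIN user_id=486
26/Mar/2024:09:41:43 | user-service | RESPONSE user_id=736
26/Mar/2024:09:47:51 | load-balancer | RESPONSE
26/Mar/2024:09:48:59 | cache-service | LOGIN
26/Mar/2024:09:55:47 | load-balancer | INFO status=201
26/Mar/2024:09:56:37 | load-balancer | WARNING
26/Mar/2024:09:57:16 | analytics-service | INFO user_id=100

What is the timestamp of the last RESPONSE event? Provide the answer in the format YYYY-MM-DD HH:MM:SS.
2024-03-26 09:47:51

To find the last event:

1. Filter for all RESPONSE events
2. Sort by timestamp
3. Select the last one
4. Timestamp: 2024-03-26 09:47:51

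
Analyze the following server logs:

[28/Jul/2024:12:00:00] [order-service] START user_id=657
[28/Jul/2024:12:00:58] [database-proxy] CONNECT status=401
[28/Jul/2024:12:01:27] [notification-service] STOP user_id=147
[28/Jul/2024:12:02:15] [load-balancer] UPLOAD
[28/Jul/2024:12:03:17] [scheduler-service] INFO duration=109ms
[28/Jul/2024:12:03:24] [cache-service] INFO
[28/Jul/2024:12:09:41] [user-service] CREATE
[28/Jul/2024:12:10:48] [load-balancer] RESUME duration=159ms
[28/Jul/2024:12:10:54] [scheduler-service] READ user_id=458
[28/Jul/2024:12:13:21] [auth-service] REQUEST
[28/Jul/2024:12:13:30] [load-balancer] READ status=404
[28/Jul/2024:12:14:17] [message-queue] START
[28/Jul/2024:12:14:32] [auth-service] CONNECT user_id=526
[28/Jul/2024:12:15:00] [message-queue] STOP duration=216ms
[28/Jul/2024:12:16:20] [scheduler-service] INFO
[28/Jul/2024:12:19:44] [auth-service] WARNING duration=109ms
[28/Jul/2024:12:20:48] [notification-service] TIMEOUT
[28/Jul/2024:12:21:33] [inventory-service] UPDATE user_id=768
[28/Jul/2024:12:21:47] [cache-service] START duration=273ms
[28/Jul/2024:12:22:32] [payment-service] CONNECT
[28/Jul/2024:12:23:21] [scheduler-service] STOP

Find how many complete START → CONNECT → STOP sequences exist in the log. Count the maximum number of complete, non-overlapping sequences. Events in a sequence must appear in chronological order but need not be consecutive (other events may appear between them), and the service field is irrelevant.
3

To count sequences:

1. Look for pattern: START → CONNECT → STOP
2. Greedily scan the log in chronological order, matching each sequence element in turn (ignoring service)
3. Each time the full pattern completes, increment the count and restart matching from the next event
4. Complete non-overlapping sequences found: 3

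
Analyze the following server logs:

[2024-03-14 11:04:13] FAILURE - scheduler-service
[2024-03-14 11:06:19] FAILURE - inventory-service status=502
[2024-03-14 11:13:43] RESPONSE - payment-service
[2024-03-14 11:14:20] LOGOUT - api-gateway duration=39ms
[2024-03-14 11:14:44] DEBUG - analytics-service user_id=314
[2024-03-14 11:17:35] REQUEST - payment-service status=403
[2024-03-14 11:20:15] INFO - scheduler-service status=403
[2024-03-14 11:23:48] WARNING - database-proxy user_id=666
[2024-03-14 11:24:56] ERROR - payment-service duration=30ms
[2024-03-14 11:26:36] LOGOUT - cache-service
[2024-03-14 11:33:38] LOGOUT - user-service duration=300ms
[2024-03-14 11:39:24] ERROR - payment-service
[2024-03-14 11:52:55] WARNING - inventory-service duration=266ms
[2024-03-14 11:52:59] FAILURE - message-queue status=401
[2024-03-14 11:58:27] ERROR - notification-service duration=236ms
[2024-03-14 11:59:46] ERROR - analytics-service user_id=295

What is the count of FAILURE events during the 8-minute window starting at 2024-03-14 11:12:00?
0

To count events in the time window:

1. Window boundaries: 2024-03-14 11:12:00 to 2024-03-14 11:20:00
2. Filter for FAILURE events within this window
3. Count matching events: 0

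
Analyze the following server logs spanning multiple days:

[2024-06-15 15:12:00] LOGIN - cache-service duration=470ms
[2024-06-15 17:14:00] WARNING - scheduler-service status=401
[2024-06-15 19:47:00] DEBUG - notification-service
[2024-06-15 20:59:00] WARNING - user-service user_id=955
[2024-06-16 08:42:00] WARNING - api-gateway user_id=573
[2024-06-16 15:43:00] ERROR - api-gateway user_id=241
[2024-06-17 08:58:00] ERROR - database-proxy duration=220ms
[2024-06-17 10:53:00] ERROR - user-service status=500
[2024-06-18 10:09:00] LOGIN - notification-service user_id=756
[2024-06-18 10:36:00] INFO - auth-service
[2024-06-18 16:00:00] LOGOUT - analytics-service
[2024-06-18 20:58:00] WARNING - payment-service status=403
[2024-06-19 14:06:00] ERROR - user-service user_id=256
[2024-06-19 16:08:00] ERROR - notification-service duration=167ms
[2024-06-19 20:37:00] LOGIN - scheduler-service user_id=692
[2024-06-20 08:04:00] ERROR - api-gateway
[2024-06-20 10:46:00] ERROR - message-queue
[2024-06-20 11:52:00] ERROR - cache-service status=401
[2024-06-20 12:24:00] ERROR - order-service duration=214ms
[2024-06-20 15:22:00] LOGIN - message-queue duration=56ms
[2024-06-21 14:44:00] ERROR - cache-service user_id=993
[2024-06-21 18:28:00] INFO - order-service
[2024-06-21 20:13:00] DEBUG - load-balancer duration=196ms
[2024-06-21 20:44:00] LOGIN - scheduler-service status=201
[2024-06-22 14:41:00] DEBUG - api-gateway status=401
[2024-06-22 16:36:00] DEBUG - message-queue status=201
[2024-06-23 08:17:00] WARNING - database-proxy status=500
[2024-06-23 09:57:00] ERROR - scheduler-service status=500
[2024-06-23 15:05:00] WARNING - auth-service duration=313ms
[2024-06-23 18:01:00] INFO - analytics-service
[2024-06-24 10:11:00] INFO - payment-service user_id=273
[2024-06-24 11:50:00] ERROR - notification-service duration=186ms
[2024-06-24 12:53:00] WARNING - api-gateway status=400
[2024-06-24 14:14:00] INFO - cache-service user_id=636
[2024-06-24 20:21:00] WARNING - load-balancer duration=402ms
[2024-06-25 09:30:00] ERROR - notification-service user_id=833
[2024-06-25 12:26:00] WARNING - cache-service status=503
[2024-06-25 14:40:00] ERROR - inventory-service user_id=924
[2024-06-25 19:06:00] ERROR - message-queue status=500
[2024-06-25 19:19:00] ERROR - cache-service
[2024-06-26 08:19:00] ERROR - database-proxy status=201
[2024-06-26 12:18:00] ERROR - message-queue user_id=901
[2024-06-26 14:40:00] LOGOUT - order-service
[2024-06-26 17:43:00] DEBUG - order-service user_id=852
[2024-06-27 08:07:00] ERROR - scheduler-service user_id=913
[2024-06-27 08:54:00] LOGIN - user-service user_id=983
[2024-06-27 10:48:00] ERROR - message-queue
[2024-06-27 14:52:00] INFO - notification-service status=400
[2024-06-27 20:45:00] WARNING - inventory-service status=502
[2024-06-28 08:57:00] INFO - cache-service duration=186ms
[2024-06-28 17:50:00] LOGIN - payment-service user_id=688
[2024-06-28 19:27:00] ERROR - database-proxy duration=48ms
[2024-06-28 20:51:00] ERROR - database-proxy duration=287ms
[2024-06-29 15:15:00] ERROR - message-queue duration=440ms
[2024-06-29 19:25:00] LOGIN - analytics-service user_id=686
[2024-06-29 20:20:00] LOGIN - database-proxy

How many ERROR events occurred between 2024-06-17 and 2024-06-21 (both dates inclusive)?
9

To filter by date range:

1. Date range: 2024-06-17 through 2024-06-21, both dates inclusive
2. Filter for ERROR events whose date falls in this range
3. Count matching events: 9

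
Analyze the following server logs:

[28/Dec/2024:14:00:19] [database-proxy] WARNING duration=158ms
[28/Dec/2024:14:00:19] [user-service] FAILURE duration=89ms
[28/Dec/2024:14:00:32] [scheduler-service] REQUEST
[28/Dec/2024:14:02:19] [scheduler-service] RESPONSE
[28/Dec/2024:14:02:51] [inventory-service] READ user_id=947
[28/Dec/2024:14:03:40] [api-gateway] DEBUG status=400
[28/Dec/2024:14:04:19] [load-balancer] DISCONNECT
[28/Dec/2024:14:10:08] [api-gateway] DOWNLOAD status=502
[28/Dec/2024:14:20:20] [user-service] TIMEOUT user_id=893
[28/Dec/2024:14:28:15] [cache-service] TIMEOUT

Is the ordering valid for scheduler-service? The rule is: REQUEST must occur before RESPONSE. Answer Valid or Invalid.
Valid

To validate ordering:

1. Required order: REQUEST → RESPONSE
2. Rule: REQUEST must occur before RESPONSE
3. Check actual order of events for scheduler-service
4. Result: Valid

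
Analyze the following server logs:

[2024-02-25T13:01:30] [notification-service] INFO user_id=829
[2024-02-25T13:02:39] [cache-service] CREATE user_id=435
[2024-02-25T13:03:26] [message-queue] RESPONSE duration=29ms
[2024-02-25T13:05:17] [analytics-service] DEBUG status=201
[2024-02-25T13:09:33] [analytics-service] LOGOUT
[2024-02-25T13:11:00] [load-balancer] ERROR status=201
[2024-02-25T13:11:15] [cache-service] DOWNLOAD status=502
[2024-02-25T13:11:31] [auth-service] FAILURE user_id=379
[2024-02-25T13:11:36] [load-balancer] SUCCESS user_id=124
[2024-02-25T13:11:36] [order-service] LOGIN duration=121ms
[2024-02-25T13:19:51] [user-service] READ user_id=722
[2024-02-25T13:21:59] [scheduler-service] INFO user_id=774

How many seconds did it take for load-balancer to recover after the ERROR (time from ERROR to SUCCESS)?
36

To calculate recovery time:

1. Find ERROR event for load-balancer: 2024-02-25T13:11:00
2. Find next SUCCESS event for load-balancer: 2024-02-25T13:11:36
3. Recovery time: 2024-02-25T13:11:36 - 2024-02-25T13:11:00 = 36 seconds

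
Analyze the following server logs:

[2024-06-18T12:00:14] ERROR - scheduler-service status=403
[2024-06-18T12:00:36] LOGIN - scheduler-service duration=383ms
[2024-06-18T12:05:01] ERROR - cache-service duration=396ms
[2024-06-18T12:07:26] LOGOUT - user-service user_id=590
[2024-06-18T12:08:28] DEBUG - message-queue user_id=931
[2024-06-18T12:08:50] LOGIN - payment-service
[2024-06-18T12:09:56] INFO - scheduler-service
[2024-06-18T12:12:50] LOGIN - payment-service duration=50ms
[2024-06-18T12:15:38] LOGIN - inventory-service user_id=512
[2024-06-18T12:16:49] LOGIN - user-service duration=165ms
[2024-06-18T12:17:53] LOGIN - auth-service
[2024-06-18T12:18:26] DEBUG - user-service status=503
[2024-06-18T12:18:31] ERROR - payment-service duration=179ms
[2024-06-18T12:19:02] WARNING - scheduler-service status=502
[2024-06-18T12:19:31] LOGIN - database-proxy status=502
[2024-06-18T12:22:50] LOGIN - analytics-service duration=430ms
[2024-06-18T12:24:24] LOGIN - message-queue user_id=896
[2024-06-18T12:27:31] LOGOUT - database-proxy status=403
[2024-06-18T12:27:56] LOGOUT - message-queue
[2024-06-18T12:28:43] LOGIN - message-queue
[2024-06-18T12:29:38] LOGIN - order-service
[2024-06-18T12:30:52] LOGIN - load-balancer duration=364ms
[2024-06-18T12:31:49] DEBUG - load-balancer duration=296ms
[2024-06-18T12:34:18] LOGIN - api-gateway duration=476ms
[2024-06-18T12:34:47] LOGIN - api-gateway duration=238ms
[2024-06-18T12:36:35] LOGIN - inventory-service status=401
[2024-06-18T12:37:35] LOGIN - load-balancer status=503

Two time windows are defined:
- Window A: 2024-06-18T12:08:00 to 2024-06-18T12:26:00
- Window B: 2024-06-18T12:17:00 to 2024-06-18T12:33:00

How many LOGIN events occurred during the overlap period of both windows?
4

To find overlap events:

1. Window A: 2024-06-18T12:08:00 to 2024-06-18T12:26:00
2. Window B: 2024-06-18T12:17:00 to 2024-06-18T12:33:00
3. Overlap period: 2024-06-18T12:17:00 to 2024-06-18T12:26:00
4. Count LOGIN events in overlap: 4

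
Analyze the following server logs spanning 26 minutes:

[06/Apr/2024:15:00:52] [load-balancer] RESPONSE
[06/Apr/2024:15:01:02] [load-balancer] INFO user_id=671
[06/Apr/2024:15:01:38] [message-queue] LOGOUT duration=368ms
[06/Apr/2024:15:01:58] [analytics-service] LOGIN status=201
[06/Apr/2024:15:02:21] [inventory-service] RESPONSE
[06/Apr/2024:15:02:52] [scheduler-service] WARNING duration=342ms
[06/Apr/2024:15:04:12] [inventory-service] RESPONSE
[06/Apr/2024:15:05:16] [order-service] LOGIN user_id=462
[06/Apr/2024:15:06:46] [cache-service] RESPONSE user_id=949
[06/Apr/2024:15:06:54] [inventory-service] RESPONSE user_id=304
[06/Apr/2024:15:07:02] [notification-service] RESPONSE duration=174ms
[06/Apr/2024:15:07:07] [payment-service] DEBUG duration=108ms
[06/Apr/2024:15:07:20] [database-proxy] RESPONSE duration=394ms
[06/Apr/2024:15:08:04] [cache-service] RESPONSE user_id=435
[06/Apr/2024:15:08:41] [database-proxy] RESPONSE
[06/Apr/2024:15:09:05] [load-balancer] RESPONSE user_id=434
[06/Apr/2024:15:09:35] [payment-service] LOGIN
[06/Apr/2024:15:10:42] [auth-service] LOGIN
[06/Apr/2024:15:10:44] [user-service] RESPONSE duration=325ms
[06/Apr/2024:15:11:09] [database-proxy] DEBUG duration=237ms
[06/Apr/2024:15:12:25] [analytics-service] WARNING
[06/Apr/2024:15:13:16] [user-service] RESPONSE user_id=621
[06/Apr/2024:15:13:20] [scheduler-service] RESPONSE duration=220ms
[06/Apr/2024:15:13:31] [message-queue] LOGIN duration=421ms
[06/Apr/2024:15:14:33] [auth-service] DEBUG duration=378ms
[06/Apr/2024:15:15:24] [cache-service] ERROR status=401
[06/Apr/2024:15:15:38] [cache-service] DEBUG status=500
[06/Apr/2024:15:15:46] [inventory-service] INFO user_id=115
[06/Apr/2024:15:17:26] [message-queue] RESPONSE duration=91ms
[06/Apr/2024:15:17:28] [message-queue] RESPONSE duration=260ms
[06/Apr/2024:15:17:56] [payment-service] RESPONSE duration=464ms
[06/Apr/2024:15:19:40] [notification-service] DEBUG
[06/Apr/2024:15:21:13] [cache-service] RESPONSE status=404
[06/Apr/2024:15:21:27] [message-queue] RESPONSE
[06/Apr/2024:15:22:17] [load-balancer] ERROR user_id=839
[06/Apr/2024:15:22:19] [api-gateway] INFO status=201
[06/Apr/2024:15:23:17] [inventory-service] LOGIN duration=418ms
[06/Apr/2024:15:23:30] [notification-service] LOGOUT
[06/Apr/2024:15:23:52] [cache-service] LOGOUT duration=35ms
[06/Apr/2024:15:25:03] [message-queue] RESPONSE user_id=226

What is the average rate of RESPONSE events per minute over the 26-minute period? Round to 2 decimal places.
0.73

To calculate the rate:

1. Count total RESPONSE events: 19
2. Total time period: 26 minutes
3. Rate = 19 / 26 = 0.73 events per minute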